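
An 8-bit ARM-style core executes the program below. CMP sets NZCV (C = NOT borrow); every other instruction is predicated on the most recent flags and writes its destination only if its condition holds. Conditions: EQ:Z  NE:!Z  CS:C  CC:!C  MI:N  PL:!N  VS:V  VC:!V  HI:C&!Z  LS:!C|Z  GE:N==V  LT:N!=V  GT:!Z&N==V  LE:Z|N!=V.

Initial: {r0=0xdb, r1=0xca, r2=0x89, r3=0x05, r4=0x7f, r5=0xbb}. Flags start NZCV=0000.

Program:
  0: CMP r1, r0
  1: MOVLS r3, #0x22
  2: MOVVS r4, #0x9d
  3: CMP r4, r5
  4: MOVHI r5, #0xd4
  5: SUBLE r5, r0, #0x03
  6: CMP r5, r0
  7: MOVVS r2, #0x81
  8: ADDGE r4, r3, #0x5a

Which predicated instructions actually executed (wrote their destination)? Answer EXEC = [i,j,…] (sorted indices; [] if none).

EXEC = [1]

[0] flags=1000 → (cmp)
[1] flags=1000 LS?T → r3=0x22
[2] flags=1000 VS?F → skip
[3] flags=1001 → (cmp)
[4] flags=1001 HI?F → skip
[5] flags=1001 LE?F → skip
[6] flags=1000 → (cmp)
[7] flags=1000 VS?F → skip
[8] flags=1000 GE?F → skip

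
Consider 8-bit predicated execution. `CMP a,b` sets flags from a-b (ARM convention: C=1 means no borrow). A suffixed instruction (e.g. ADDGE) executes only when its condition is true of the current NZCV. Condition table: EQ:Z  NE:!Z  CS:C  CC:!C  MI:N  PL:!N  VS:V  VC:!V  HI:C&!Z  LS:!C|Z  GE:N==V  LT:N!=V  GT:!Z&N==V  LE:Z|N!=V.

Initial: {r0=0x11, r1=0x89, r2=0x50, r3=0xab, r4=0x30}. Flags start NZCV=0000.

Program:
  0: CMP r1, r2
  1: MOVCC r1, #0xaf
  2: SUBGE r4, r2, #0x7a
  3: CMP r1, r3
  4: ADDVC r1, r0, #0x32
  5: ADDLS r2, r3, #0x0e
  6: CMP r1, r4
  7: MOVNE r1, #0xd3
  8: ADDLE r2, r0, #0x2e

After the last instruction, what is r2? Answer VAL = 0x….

[0] flags=0011 → (cmp)
[1] flags=0011 CC?F → skip
[2] flags=0011 GE?F → skip
[3] flags=1000 → (cmp)
[4] flags=1000 VC?T → r1=0x43
[5] flags=1000 LS?T → r2=0xb9
[6] flags=0010 → (cmp)
[7] flags=0010 NE?T → r1=0xd3
[8] flags=0010 LE?F → skip

VAL = 0xb9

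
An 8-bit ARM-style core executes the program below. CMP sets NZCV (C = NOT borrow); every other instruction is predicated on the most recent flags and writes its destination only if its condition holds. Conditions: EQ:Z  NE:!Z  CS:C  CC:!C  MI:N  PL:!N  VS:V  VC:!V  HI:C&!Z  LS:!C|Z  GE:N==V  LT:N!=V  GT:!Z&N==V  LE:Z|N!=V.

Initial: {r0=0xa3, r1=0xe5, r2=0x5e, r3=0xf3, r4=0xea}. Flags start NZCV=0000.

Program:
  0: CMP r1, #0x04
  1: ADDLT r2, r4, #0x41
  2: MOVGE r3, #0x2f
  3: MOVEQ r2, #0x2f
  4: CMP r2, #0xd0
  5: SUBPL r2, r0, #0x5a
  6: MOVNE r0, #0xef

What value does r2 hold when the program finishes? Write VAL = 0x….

VAL = 0x49

[0] flags=1010 → (cmp)
[1] flags=1010 LT?T → r2=0x2b
[2] flags=1010 GE?F → skip
[3] flags=1010 EQ?F → skip
[4] flags=0000 → (cmp)
[5] flags=0000 PL?T → r2=0x49
[6] flags=0000 NE?T → r0=0xef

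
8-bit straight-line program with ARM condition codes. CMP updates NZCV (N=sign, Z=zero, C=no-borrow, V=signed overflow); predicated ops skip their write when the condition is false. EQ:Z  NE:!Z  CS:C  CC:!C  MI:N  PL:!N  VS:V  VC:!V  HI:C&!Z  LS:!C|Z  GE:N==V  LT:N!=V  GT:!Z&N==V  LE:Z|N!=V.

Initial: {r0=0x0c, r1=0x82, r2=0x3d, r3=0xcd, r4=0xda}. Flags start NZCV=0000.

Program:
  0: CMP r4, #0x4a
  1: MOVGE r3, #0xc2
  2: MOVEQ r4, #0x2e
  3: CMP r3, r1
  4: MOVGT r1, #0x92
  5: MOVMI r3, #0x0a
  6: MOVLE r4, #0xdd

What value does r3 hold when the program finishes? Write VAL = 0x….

[0] flags=1010 → (cmp)
[1] flags=1010 GE?F → skip
[2] flags=1010 EQ?F → skip
[3] flags=0010 → (cmp)
[4] flags=0010 GT?T → r1=0x92
[5] flags=0010 MI?F → skip
[6] flags=0010 LE?F → skip

VAL = 0xcd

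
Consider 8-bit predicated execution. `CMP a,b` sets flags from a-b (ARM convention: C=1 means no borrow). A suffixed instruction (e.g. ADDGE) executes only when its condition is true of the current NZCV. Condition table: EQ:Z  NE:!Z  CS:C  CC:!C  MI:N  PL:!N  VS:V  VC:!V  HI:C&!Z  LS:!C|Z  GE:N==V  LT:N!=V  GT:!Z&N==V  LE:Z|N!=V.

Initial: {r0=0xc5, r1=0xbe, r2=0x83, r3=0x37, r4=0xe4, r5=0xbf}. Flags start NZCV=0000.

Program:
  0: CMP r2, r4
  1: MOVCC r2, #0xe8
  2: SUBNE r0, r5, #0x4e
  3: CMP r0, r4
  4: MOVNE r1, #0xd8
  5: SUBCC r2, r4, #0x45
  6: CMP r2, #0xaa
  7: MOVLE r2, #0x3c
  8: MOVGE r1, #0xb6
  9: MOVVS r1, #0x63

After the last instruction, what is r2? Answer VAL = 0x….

VAL = 0x3c

0: ✓ CMP  NZCV=1000
1: ✓ MOVCC  r2←0xe8
2: ✓ SUBNE  r0←0x71
3: ✓ CMP  NZCV=1001
4: ✓ MOVNE  r1←0xd8
5: ✓ SUBCC  r2←0x9f
6: ✓ CMP  NZCV=1000
7: ✓ MOVLE  r2←0x3c
8: · MOVGE
9: · MOVVS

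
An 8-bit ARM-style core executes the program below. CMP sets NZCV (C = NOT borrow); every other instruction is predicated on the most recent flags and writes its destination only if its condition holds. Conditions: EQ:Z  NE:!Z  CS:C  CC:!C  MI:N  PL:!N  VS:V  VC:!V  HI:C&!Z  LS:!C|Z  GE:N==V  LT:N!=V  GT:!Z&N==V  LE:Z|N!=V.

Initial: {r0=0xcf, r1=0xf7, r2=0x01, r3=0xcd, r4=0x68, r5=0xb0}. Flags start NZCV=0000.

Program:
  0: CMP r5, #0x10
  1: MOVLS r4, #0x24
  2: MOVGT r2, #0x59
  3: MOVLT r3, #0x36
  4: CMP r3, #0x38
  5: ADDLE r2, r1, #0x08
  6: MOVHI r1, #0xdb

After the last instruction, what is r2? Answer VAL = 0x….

0: ✓ CMP  NZCV=1010
1: · MOVLS
2: · MOVGT
3: ✓ MOVLT  r3←0x36
4: ✓ CMP  NZCV=1000
5: ✓ ADDLE  r2←0xff
6: · MOVHI

VAL = 0xff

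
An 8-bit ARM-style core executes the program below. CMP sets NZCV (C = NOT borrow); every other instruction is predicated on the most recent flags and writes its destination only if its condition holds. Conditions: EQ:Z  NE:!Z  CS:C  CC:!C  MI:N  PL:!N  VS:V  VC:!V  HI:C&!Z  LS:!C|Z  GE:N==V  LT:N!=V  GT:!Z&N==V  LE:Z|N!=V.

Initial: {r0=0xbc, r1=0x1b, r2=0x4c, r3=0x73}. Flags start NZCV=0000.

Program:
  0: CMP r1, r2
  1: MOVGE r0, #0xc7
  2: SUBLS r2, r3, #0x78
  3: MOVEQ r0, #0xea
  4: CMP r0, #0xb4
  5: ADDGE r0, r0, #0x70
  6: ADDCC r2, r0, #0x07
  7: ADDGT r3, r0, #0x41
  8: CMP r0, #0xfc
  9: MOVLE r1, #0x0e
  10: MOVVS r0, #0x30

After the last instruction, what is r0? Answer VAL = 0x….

VAL = 0x2c

[0] flags=1000 → (cmp)
[1] flags=1000 GE?F → skip
[2] flags=1000 LS?T → r2=0xfb
[3] flags=1000 EQ?F → skip
[4] flags=0010 → (cmp)
[5] flags=0010 GE?T → r0=0x2c
[6] flags=0010 CC?F → skip
[7] flags=0010 GT?T → r3=0x6d
[8] flags=0000 → (cmp)
[9] flags=0000 LE?F → skip
[10] flags=0000 VS?F → skip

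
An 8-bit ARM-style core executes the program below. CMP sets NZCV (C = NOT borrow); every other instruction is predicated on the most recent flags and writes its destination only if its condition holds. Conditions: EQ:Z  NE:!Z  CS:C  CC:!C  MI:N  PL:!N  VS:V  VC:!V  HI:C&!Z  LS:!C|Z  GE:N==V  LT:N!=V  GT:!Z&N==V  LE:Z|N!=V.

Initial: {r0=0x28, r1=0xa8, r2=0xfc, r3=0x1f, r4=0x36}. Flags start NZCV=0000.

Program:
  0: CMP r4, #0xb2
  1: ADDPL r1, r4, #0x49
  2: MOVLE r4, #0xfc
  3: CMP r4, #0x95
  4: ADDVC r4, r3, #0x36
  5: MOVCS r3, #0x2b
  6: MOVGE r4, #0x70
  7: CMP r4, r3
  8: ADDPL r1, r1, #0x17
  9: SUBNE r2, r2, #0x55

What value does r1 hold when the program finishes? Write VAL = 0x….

VAL = 0xbf

0: ✓ CMP  NZCV=1001
1: · ADDPL
2: · MOVLE
3: ✓ CMP  NZCV=1001
4: · ADDVC
5: · MOVCS
6: ✓ MOVGE  r4←0x70
7: ✓ CMP  NZCV=0010
8: ✓ ADDPL  r1←0xbf
9: ✓ SUBNE  r2←0xa7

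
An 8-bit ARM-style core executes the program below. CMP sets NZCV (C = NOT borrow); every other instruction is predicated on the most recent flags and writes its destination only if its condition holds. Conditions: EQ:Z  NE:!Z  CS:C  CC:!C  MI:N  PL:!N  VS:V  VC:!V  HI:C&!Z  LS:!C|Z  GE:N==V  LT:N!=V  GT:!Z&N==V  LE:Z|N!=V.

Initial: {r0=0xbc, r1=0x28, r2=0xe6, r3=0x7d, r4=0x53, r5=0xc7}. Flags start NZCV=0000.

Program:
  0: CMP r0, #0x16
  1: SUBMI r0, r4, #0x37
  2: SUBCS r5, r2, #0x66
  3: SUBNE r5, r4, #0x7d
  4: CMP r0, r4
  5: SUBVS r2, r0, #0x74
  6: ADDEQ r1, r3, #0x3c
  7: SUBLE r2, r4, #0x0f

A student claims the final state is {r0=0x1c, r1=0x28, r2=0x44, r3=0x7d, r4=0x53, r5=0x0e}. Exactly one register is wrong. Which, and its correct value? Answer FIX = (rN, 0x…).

[0] flags=1010 → (cmp)
[1] flags=1010 MI?T → r0=0x1c
[2] flags=1010 CS?T → r5=0x80
[3] flags=1010 NE?T → r5=0xd6
[4] flags=1000 → (cmp)
[5] flags=1000 VS?F → skip
[6] flags=1000 EQ?F → skip
[7] flags=1000 LE?T → r2=0x44

FIX = (r5, 0xd6)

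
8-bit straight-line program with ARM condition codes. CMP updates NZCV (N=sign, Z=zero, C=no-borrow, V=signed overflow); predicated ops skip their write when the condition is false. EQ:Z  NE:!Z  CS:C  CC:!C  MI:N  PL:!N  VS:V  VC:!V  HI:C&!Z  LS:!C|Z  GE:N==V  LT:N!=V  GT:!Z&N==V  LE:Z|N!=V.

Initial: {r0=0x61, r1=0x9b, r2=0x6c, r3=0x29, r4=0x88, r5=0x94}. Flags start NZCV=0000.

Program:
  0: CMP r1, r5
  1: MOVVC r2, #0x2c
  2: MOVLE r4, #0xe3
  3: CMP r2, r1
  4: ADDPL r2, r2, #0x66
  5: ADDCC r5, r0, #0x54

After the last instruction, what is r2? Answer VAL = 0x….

0: ✓ CMP  NZCV=0010
1: ✓ MOVVC  r2←0x2c
2: · MOVLE
3: ✓ CMP  NZCV=1001
4: · ADDPL
5: ✓ ADDCC  r5←0xb5

VAL = 0x2c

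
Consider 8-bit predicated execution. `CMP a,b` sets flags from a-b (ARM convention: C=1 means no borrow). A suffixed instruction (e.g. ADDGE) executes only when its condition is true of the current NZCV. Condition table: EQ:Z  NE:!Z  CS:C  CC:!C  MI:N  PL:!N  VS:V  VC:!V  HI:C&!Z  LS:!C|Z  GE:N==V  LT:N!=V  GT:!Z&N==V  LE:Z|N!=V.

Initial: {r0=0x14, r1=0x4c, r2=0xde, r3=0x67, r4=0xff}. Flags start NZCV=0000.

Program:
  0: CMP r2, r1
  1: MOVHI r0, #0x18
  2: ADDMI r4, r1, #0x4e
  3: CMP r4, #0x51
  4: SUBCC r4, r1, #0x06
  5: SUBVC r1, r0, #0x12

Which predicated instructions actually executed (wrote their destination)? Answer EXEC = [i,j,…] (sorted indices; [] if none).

0: ✓ CMP  NZCV=1010
1: ✓ MOVHI  r0←0x18
2: ✓ ADDMI  r4←0x9a
3: ✓ CMP  NZCV=0011
4: · SUBCC
5: · SUBVC

EXEC = [1,2]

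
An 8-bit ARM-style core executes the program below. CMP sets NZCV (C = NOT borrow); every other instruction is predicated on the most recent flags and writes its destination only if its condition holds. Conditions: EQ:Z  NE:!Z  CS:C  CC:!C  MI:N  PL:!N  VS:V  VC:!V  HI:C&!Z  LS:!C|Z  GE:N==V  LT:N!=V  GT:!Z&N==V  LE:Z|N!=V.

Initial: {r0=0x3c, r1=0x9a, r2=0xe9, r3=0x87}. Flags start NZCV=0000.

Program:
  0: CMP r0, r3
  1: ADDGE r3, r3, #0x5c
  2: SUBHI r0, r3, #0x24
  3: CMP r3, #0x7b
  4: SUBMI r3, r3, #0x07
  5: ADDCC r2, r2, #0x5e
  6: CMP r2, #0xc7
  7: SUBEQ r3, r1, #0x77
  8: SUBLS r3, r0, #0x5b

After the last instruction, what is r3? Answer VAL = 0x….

0: ✓ CMP  NZCV=1001
1: ✓ ADDGE  r3←0xe3
2: · SUBHI
3: ✓ CMP  NZCV=0011
4: · SUBMI
5: · ADDCC
6: ✓ CMP  NZCV=0010
7: · SUBEQ
8: · SUBLS

VAL = 0xe3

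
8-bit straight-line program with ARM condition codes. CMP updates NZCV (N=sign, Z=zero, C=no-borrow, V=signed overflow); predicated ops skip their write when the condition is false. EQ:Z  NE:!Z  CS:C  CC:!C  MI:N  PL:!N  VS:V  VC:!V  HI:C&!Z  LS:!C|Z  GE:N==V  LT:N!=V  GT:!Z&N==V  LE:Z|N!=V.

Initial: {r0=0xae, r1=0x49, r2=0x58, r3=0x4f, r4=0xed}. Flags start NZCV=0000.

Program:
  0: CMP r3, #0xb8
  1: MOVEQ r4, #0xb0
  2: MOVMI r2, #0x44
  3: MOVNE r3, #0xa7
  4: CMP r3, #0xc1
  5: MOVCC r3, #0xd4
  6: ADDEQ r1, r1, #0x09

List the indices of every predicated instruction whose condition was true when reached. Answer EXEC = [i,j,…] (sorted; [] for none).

EXEC = [2,3,5]

[0] flags=1001 → (cmp)
[1] flags=1001 EQ?F → skip
[2] flags=1001 MI?T → r2=0x44
[3] flags=1001 NE?T → r3=0xa7
[4] flags=1000 → (cmp)
[5] flags=1000 CC?T → r3=0xd4
[6] flags=1000 EQ?F → skip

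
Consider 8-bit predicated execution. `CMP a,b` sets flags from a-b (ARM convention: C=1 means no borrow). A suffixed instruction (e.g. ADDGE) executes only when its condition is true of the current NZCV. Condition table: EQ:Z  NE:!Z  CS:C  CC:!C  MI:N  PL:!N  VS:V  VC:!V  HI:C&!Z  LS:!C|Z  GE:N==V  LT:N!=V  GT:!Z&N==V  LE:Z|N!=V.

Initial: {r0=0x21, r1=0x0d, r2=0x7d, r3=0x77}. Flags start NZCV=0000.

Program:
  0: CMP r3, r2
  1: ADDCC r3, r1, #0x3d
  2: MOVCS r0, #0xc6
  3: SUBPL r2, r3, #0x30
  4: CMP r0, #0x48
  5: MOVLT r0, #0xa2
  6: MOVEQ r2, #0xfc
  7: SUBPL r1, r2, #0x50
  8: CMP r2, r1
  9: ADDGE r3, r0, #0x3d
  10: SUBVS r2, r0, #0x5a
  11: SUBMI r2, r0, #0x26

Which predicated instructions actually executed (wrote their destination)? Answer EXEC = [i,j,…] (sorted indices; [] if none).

EXEC = [1,5,9]

[0] flags=1000 → (cmp)
[1] flags=1000 CC?T → r3=0x4a
[2] flags=1000 CS?F → skip
[3] flags=1000 PL?F → skip
[4] flags=1000 → (cmp)
[5] flags=1000 LT?T → r0=0xa2
[6] flags=1000 EQ?F → skip
[7] flags=1000 PL?F → skip
[8] flags=0010 → (cmp)
[9] flags=0010 GE?T → r3=0xdf
[10] flags=0010 VS?F → skip
[11] flags=0010 MI?F → skip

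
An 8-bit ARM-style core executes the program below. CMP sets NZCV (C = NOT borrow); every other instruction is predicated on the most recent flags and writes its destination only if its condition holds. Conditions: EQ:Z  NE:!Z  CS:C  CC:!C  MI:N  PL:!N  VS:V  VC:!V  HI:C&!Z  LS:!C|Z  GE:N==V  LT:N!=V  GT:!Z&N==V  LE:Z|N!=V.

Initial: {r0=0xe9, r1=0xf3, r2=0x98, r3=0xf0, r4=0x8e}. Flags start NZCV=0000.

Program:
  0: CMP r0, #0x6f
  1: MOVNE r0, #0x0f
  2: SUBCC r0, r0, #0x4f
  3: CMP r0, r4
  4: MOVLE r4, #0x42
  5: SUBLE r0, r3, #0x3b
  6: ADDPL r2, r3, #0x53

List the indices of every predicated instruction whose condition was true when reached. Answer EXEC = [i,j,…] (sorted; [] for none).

[0] flags=0011 → (cmp)
[1] flags=0011 NE?T → r0=0x0f
[2] flags=0011 CC?F → skip
[3] flags=1001 → (cmp)
[4] flags=1001 LE?F → skip
[5] flags=1001 LE?F → skip
[6] flags=1001 PL?F → skip

EXEC = [1]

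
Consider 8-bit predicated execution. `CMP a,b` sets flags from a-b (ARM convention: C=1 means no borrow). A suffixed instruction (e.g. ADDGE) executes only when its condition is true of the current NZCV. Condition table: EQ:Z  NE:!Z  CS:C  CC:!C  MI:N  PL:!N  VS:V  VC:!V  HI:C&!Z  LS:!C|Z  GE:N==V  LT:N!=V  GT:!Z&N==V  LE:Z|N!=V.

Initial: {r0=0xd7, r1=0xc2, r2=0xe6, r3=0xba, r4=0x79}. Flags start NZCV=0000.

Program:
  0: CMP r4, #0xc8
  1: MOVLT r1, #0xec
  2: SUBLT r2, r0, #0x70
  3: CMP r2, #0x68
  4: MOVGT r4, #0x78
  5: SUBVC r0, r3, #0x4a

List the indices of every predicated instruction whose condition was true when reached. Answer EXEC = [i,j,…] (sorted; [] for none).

0: ✓ CMP  NZCV=1001
1: · MOVLT
2: · SUBLT
3: ✓ CMP  NZCV=0011
4: · MOVGT
5: · SUBVC

EXEC = []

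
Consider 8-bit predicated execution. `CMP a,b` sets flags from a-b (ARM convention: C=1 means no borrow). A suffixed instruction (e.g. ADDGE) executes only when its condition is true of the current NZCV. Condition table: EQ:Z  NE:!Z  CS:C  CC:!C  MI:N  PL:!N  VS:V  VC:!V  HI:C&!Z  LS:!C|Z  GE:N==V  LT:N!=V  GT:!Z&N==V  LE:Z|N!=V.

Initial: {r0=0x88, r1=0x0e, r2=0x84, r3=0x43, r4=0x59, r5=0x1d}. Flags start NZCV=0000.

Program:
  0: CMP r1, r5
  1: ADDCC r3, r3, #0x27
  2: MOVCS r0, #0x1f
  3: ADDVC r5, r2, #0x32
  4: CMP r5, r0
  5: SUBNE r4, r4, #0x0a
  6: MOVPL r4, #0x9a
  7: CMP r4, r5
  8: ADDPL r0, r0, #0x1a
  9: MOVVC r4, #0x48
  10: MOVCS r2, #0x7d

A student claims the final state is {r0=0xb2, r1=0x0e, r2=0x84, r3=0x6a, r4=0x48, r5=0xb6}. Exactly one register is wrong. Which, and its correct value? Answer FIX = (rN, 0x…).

0: ✓ CMP  NZCV=1000
1: ✓ ADDCC  r3←0x6a
2: · MOVCS
3: ✓ ADDVC  r5←0xb6
4: ✓ CMP  NZCV=0010
5: ✓ SUBNE  r4←0x4f
6: ✓ MOVPL  r4←0x9a
7: ✓ CMP  NZCV=1000
8: · ADDPL
9: ✓ MOVVC  r4←0x48
10: · MOVCS

FIX = (r0, 0x88)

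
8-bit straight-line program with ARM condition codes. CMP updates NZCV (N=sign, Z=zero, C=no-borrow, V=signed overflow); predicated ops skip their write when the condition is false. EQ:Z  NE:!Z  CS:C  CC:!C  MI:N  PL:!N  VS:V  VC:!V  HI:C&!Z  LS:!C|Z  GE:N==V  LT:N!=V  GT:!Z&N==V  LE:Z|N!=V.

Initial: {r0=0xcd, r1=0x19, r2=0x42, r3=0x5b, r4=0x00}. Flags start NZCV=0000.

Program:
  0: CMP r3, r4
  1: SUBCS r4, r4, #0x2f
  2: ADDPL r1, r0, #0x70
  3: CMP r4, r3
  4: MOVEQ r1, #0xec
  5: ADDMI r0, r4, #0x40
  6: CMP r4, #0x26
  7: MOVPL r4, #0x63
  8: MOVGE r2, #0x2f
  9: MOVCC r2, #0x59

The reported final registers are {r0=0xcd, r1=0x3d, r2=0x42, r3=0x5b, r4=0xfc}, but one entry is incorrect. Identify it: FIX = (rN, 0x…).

FIX = (r4, 0xd1)

0: ✓ CMP  NZCV=0010
1: ✓ SUBCS  r4←0xd1
2: ✓ ADDPL  r1←0x3d
3: ✓ CMP  NZCV=0011
4: · MOVEQ
5: · ADDMI
6: ✓ CMP  NZCV=1010
7: · MOVPL
8: · MOVGE
9: · MOVCC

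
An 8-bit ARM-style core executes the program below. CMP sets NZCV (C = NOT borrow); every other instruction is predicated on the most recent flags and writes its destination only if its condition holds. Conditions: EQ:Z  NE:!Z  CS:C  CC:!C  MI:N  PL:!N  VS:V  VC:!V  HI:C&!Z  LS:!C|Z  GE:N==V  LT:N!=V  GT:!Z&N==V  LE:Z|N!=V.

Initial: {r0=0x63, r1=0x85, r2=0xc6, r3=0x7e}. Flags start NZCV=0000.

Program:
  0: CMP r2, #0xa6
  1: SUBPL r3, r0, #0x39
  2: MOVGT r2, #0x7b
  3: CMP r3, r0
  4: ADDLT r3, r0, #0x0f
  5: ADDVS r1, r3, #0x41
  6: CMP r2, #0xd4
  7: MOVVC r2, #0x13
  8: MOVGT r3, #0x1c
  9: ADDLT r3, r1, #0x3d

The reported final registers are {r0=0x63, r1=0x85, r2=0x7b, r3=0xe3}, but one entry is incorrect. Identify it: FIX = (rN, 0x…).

FIX = (r3, 0x1c)

0: ✓ CMP  NZCV=0010
1: ✓ SUBPL  r3←0x2a
2: ✓ MOVGT  r2←0x7b
3: ✓ CMP  NZCV=1000
4: ✓ ADDLT  r3←0x72
5: · ADDVS
6: ✓ CMP  NZCV=1001
7: · MOVVC
8: ✓ MOVGT  r3←0x1c
9: · ADDLT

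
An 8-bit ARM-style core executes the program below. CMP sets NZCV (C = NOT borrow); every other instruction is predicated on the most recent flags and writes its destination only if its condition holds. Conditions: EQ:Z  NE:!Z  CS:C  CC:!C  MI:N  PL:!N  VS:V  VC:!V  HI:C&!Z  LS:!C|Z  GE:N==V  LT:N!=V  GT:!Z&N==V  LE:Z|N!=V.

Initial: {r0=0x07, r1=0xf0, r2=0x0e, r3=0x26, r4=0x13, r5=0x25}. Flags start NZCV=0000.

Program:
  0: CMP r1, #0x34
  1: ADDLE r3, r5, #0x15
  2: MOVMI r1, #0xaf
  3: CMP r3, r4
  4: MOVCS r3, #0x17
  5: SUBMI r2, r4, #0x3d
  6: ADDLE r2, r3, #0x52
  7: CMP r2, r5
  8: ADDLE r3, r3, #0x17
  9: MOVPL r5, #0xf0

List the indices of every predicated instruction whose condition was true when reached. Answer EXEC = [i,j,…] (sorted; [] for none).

0: ✓ CMP  NZCV=1010
1: ✓ ADDLE  r3←0x3a
2: ✓ MOVMI  r1←0xaf
3: ✓ CMP  NZCV=0010
4: ✓ MOVCS  r3←0x17
5: · SUBMI
6: · ADDLE
7: ✓ CMP  NZCV=1000
8: ✓ ADDLE  r3←0x2e
9: · MOVPL

EXEC = [1,2,4,8]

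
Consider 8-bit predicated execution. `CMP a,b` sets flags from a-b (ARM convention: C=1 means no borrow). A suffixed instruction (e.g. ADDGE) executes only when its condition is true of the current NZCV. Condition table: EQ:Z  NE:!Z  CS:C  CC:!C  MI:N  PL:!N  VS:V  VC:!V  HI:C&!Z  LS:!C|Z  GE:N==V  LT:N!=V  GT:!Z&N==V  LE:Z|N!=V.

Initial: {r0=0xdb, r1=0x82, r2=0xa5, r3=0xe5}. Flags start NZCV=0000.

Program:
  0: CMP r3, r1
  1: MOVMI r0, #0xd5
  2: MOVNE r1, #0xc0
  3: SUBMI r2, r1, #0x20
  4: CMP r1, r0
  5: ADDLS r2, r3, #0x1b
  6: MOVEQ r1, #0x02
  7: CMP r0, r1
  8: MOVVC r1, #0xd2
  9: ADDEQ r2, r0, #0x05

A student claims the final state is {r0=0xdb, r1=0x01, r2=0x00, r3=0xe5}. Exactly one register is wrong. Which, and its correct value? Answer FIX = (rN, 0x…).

FIX = (r1, 0xd2)

0: ✓ CMP  NZCV=0010
1: · MOVMI
2: ✓ MOVNE  r1←0xc0
3: · SUBMI
4: ✓ CMP  NZCV=1000
5: ✓ ADDLS  r2←0x00
6: · MOVEQ
7: ✓ CMP  NZCV=0010
8: ✓ MOVVC  r1←0xd2
9: · ADDEQ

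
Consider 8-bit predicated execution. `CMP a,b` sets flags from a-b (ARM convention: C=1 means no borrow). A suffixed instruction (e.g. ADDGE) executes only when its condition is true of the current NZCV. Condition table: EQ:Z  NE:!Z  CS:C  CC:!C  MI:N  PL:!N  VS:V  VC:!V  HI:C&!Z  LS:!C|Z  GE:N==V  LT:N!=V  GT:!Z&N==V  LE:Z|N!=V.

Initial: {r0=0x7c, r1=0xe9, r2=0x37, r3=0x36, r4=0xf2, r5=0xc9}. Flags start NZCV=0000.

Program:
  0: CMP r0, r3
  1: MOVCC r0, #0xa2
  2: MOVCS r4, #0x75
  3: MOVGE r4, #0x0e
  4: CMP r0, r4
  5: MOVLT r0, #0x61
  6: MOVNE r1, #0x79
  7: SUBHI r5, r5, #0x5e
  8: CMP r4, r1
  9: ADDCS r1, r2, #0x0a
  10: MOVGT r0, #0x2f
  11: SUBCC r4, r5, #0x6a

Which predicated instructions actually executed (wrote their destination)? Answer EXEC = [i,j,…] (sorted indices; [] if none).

EXEC = [2,3,6,7,11]

[0] flags=0010 → (cmp)
[1] flags=0010 CC?F → skip
[2] flags=0010 CS?T → r4=0x75
[3] flags=0010 GE?T → r4=0x0e
[4] flags=0010 → (cmp)
[5] flags=0010 LT?F → skip
[6] flags=0010 NE?T → r1=0x79
[7] flags=0010 HI?T → r5=0x6b
[8] flags=1000 → (cmp)
[9] flags=1000 CS?F → skip
[10] flags=1000 GT?F → skip
[11] flags=1000 CC?T → r4=0x01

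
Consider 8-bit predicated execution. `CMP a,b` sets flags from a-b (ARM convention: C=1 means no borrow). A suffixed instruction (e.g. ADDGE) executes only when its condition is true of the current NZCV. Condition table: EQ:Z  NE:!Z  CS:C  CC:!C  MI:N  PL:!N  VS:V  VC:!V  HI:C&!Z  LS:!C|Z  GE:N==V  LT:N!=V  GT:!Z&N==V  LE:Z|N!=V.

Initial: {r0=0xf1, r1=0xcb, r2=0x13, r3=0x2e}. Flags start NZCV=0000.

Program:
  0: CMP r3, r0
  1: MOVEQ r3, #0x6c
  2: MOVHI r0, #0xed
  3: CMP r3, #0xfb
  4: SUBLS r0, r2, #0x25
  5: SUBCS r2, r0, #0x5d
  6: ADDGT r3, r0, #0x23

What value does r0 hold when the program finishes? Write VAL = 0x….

[0] flags=0000 → (cmp)
[1] flags=0000 EQ?F → skip
[2] flags=0000 HI?F → skip
[3] flags=0000 → (cmp)
[4] flags=0000 LS?T → r0=0xee
[5] flags=0000 CS?F → skip
[6] flags=0000 GT?T → r3=0x11

VAL = 0xee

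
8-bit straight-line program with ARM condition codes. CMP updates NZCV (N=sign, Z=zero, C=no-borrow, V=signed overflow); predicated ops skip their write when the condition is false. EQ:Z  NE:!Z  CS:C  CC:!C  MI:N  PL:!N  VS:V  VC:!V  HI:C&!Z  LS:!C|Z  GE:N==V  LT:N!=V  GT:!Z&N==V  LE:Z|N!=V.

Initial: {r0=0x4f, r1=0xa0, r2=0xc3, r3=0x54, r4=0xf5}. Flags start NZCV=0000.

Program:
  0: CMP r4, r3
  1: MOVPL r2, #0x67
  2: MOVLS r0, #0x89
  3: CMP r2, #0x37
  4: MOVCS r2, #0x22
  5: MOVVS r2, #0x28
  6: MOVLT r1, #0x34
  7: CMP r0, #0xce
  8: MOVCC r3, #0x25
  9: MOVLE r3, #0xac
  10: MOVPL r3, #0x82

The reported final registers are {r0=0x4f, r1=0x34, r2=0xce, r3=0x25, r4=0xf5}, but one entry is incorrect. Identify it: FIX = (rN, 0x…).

FIX = (r2, 0x22)

[0] flags=1010 → (cmp)
[1] flags=1010 PL?F → skip
[2] flags=1010 LS?F → skip
[3] flags=1010 → (cmp)
[4] flags=1010 CS?T → r2=0x22
[5] flags=1010 VS?F → skip
[6] flags=1010 LT?T → r1=0x34
[7] flags=1001 → (cmp)
[8] flags=1001 CC?T → r3=0x25
[9] flags=1001 LE?F → skip
[10] flags=1001 PL?F → skip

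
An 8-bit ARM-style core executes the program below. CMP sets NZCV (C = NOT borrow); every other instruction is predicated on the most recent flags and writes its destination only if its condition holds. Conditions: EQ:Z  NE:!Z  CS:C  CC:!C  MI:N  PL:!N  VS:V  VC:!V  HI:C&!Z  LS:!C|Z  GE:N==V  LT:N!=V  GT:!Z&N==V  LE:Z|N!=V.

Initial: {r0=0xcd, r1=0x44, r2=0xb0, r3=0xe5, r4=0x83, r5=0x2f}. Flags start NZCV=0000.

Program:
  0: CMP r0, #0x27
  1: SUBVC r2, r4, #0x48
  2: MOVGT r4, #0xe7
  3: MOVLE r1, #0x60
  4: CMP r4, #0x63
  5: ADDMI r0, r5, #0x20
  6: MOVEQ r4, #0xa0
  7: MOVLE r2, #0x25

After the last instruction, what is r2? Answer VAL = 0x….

0: ✓ CMP  NZCV=1010
1: ✓ SUBVC  r2←0x3b
2: · MOVGT
3: ✓ MOVLE  r1←0x60
4: ✓ CMP  NZCV=0011
5: · ADDMI
6: · MOVEQ
7: ✓ MOVLE  r2←0x25

VAL = 0x25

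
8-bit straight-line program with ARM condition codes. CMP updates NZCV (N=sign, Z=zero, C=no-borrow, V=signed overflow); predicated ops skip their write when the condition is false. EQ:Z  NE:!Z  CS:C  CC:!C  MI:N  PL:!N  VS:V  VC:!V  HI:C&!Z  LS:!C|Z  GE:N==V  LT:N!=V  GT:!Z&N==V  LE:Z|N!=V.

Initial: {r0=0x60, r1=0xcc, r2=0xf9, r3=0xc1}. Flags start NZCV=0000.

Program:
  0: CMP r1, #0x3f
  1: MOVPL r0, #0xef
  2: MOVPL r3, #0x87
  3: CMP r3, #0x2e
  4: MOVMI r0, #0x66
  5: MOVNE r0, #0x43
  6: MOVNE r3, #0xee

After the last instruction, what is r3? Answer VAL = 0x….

0: ✓ CMP  NZCV=1010
1: · MOVPL
2: · MOVPL
3: ✓ CMP  NZCV=1010
4: ✓ MOVMI  r0←0x66
5: ✓ MOVNE  r0←0x43
6: ✓ MOVNE  r3←0xee

VAL = 0xee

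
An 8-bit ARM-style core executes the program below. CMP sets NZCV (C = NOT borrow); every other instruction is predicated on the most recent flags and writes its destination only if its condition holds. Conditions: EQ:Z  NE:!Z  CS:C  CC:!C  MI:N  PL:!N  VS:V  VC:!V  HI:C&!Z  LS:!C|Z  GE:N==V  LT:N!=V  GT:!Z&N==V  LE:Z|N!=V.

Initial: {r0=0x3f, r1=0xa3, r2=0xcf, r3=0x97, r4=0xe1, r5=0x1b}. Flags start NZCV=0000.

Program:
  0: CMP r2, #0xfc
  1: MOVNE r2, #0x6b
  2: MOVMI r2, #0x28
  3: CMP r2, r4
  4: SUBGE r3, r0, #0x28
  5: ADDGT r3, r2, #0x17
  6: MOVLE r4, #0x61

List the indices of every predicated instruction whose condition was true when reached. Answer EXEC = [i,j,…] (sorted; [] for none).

[0] flags=1000 → (cmp)
[1] flags=1000 NE?T → r2=0x6b
[2] flags=1000 MI?T → r2=0x28
[3] flags=0000 → (cmp)
[4] flags=0000 GE?T → r3=0x17
[5] flags=0000 GT?T → r3=0x3f
[6] flags=0000 LE?F → skip

EXEC = [1,2,4,5]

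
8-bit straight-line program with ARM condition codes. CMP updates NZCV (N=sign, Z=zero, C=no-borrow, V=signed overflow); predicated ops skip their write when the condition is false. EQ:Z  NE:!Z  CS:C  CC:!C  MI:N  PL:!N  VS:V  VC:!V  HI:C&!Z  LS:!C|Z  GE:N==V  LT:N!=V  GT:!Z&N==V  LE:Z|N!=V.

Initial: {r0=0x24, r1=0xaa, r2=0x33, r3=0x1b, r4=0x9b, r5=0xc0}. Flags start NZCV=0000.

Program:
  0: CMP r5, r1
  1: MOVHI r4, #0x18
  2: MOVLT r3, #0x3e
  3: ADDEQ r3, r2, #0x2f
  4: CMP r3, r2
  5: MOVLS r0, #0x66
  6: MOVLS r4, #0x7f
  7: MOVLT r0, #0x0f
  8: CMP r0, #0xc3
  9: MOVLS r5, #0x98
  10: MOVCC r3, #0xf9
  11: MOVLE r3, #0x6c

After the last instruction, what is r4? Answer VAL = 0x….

VAL = 0x7f

[0] flags=0010 → (cmp)
[1] flags=0010 HI?T → r4=0x18
[2] flags=0010 LT?F → skip
[3] flags=0010 EQ?F → skip
[4] flags=1000 → (cmp)
[5] flags=1000 LS?T → r0=0x66
[6] flags=1000 LS?T → r4=0x7f
[7] flags=1000 LT?T → r0=0x0f
[8] flags=0000 → (cmp)
[9] flags=0000 LS?T → r5=0x98
[10] flags=0000 CC?T → r3=0xf9
[11] flags=0000 LE?F → skip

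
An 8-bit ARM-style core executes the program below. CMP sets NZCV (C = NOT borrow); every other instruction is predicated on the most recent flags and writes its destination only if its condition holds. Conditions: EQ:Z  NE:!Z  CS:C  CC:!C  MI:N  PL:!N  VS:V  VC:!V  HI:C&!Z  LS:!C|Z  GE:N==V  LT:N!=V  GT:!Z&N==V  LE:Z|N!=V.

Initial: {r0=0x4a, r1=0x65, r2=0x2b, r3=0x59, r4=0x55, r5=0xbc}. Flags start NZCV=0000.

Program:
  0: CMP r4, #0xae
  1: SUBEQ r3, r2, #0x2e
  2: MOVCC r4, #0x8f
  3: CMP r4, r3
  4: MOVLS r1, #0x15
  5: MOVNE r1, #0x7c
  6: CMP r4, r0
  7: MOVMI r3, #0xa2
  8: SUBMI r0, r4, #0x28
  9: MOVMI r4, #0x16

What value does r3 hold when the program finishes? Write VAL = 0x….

[0] flags=1001 → (cmp)
[1] flags=1001 EQ?F → skip
[2] flags=1001 CC?T → r4=0x8f
[3] flags=0011 → (cmp)
[4] flags=0011 LS?F → skip
[5] flags=0011 NE?T → r1=0x7c
[6] flags=0011 → (cmp)
[7] flags=0011 MI?F → skip
[8] flags=0011 MI?F → skip
[9] flags=0011 MI?F → skip

VAL = 0x59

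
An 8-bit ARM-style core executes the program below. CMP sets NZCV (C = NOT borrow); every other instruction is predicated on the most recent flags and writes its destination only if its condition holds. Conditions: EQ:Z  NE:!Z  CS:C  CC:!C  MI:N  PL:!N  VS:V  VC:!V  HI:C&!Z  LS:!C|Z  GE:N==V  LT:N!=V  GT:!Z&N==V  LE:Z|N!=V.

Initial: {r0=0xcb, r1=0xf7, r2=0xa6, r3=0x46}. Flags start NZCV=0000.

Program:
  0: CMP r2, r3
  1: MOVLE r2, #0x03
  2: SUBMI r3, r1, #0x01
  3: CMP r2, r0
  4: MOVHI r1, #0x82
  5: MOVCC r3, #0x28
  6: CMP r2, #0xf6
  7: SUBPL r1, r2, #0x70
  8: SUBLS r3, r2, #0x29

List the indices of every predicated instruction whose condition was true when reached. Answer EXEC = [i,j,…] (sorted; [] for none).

0: ✓ CMP  NZCV=0011
1: ✓ MOVLE  r2←0x03
2: · SUBMI
3: ✓ CMP  NZCV=0000
4: · MOVHI
5: ✓ MOVCC  r3←0x28
6: ✓ CMP  NZCV=0000
7: ✓ SUBPL  r1←0x93
8: ✓ SUBLS  r3←0xda

EXEC = [1,5,7,8]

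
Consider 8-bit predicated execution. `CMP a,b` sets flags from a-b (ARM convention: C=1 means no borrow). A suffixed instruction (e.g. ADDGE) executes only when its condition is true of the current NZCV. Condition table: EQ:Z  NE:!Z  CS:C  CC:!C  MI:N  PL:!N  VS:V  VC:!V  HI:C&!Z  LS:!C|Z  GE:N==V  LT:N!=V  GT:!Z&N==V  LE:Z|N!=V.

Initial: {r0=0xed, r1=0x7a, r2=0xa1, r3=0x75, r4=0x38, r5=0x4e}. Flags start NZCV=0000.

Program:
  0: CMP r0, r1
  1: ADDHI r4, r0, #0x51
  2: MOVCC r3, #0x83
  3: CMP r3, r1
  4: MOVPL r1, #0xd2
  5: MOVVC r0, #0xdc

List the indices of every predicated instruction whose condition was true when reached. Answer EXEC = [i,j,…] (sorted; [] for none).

EXEC = [1,5]

0: ✓ CMP  NZCV=0011
1: ✓ ADDHI  r4←0x3e
2: · MOVCC
3: ✓ CMP  NZCV=1000
4: · MOVPL
5: ✓ MOVVC  r0←0xdc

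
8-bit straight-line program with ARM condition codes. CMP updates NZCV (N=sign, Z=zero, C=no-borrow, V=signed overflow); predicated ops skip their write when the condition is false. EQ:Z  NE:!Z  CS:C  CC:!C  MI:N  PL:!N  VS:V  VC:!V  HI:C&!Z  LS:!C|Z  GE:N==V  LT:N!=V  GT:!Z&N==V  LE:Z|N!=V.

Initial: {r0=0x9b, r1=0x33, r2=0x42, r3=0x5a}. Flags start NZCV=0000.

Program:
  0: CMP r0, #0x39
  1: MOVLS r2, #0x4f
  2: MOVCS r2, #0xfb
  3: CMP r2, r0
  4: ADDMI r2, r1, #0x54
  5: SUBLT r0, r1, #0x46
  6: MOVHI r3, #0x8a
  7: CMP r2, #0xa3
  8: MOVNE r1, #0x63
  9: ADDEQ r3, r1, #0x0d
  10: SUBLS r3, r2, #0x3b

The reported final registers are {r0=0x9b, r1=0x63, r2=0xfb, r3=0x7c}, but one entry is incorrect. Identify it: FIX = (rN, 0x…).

0: ✓ CMP  NZCV=0011
1: · MOVLS
2: ✓ MOVCS  r2←0xfb
3: ✓ CMP  NZCV=0010
4: · ADDMI
5: · SUBLT
6: ✓ MOVHI  r3←0x8a
7: ✓ CMP  NZCV=0010
8: ✓ MOVNE  r1←0x63
9: · ADDEQ
10: · SUBLS

FIX = (r3, 0x8a)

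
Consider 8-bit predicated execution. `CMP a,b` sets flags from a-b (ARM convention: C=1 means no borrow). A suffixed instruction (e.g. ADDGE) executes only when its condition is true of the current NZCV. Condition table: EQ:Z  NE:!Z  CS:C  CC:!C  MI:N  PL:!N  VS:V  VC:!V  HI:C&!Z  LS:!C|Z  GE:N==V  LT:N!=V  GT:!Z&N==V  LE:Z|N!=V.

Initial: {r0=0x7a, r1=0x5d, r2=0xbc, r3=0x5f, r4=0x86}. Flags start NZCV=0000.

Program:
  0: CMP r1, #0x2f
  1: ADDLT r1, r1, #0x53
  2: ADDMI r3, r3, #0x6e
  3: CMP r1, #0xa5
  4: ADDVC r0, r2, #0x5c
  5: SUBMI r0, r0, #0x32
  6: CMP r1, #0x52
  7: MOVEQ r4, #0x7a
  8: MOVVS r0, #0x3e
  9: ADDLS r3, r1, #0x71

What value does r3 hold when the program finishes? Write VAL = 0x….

0: ✓ CMP  NZCV=0010
1: · ADDLT
2: · ADDMI
3: ✓ CMP  NZCV=1001
4: · ADDVC
5: ✓ SUBMI  r0←0x48
6: ✓ CMP  NZCV=0010
7: · MOVEQ
8: · MOVVS
9: · ADDLS

VAL = 0x5f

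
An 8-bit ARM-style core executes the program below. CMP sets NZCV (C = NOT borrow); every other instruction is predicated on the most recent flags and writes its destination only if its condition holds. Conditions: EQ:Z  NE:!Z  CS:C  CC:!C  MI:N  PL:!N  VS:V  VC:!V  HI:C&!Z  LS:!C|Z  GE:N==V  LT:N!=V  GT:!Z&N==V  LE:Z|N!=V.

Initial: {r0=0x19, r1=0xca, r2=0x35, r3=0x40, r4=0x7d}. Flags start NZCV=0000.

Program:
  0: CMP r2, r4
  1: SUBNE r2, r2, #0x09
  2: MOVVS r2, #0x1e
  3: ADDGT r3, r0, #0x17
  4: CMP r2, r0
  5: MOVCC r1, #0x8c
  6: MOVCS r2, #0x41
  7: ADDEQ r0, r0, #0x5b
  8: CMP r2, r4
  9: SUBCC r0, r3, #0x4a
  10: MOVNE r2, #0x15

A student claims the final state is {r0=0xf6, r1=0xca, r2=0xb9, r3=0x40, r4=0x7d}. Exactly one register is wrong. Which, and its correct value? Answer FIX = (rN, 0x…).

0: ✓ CMP  NZCV=1000
1: ✓ SUBNE  r2←0x2c
2: · MOVVS
3: · ADDGT
4: ✓ CMP  NZCV=0010
5: · MOVCC
6: ✓ MOVCS  r2←0x41
7: · ADDEQ
8: ✓ CMP  NZCV=1000
9: ✓ SUBCC  r0←0xf6
10: ✓ MOVNE  r2←0x15

FIX = (r2, 0x15)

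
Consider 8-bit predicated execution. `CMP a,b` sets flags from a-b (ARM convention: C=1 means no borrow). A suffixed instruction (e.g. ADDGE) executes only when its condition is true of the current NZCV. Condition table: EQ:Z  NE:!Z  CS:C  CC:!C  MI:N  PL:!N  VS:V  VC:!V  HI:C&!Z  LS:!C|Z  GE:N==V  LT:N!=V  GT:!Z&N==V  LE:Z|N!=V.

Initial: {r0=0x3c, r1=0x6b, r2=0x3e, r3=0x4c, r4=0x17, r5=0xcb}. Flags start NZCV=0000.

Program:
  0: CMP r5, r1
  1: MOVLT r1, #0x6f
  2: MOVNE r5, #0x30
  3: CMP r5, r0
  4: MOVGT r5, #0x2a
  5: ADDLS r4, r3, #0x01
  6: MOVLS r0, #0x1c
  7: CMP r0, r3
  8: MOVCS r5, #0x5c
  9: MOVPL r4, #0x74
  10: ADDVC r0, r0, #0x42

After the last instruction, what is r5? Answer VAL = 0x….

0: ✓ CMP  NZCV=0011
1: ✓ MOVLT  r1←0x6f
2: ✓ MOVNE  r5←0x30
3: ✓ CMP  NZCV=1000
4: · MOVGT
5: ✓ ADDLS  r4←0x4d
6: ✓ MOVLS  r0←0x1c
7: ✓ CMP  NZCV=1000
8: · MOVCS
9: · MOVPL
10: ✓ ADDVC  r0←0x5e

VAL = 0x30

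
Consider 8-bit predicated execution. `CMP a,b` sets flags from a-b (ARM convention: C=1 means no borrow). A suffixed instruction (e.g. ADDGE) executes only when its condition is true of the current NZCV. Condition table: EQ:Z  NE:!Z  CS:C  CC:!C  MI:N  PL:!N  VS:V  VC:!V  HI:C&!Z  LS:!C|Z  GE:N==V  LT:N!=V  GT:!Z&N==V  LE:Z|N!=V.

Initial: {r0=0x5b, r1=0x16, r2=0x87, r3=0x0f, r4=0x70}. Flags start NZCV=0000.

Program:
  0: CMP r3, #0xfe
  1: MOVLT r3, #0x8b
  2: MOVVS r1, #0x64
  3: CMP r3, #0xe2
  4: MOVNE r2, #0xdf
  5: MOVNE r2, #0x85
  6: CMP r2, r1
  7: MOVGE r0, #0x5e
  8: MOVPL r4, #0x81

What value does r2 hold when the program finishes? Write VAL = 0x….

[0] flags=0000 → (cmp)
[1] flags=0000 LT?F → skip
[2] flags=0000 VS?F → skip
[3] flags=0000 → (cmp)
[4] flags=0000 NE?T → r2=0xdf
[5] flags=0000 NE?T → r2=0x85
[6] flags=0011 → (cmp)
[7] flags=0011 GE?F → skip
[8] flags=0011 PL?T → r4=0x81

VAL = 0x85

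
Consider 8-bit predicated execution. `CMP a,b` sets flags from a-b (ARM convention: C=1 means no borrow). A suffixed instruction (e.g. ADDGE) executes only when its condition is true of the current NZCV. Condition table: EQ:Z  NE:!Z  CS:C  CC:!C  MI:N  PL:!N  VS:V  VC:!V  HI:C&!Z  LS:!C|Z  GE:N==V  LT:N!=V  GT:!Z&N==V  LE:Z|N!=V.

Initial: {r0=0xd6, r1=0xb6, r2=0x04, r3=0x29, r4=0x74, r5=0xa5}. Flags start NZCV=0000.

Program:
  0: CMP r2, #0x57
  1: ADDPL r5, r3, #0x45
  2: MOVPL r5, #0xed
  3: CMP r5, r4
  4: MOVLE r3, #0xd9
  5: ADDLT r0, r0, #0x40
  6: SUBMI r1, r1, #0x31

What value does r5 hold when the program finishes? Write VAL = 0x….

[0] flags=1000 → (cmp)
[1] flags=1000 PL?F → skip
[2] flags=1000 PL?F → skip
[3] flags=0011 → (cmp)
[4] flags=0011 LE?T → r3=0xd9
[5] flags=0011 LT?T → r0=0x16
[6] flags=0011 MI?F → skip

VAL = 0xa5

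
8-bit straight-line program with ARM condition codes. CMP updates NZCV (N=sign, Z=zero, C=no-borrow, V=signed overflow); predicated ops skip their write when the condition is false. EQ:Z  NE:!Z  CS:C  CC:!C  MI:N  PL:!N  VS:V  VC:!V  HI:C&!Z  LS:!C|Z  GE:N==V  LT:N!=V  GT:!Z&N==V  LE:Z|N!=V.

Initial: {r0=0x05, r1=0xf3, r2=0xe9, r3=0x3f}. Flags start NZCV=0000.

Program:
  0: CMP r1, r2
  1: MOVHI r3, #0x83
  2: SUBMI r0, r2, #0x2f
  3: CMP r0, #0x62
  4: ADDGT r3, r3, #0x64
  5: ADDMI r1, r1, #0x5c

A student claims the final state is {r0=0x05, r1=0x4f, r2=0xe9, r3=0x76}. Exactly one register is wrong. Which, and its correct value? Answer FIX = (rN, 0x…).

FIX = (r3, 0x83)

[0] flags=0010 → (cmp)
[1] flags=0010 HI?T → r3=0x83
[2] flags=0010 MI?F → skip
[3] flags=1000 → (cmp)
[4] flags=1000 GT?F → skip
[5] flags=1000 MI?T → r1=0x4f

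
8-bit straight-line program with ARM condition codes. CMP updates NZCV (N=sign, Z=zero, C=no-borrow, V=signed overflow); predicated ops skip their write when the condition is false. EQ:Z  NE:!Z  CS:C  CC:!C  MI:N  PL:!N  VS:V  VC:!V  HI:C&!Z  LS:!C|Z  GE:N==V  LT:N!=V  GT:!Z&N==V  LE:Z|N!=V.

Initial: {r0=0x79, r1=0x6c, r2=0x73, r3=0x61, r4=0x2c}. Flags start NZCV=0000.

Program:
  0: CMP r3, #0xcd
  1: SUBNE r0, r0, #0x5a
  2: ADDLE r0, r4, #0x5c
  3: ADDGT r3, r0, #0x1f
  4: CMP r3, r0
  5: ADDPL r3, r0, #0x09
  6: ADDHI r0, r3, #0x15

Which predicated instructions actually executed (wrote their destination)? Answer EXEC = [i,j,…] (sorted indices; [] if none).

EXEC = [1,3,5,6]

[0] flags=1001 → (cmp)
[1] flags=1001 NE?T → r0=0x1f
[2] flags=1001 LE?F → skip
[3] flags=1001 GT?T → r3=0x3e
[4] flags=0010 → (cmp)
[5] flags=0010 PL?T → r3=0x28
[6] flags=0010 HI?T → r0=0x3d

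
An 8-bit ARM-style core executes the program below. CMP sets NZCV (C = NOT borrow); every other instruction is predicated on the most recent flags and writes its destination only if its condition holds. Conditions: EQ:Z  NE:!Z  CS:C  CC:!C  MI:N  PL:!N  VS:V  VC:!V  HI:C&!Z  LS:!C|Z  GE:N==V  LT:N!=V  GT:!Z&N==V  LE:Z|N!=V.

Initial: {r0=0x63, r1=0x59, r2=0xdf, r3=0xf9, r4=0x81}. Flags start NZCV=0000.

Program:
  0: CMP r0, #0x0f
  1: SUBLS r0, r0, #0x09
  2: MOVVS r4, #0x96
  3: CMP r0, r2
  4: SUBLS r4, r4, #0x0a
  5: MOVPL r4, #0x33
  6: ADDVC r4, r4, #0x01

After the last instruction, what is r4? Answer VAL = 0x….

[0] flags=0010 → (cmp)
[1] flags=0010 LS?F → skip
[2] flags=0010 VS?F → skip
[3] flags=1001 → (cmp)
[4] flags=1001 LS?T → r4=0x77
[5] flags=1001 PL?F → skip
[6] flags=1001 VC?F → skip

VAL = 0x77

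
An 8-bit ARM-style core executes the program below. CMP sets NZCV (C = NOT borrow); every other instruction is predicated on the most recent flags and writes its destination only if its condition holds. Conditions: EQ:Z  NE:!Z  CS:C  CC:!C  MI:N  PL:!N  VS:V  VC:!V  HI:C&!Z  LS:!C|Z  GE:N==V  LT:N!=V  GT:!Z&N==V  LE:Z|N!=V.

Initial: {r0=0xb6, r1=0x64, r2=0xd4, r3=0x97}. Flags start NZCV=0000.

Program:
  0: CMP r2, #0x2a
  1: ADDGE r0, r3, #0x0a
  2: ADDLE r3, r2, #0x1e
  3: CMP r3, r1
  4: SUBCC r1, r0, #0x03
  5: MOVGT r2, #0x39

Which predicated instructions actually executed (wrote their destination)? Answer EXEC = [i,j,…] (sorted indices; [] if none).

EXEC = [2]

[0] flags=1010 → (cmp)
[1] flags=1010 GE?F → skip
[2] flags=1010 LE?T → r3=0xf2
[3] flags=1010 → (cmp)
[4] flags=1010 CC?F → skip
[5] flags=1010 GT?F → skip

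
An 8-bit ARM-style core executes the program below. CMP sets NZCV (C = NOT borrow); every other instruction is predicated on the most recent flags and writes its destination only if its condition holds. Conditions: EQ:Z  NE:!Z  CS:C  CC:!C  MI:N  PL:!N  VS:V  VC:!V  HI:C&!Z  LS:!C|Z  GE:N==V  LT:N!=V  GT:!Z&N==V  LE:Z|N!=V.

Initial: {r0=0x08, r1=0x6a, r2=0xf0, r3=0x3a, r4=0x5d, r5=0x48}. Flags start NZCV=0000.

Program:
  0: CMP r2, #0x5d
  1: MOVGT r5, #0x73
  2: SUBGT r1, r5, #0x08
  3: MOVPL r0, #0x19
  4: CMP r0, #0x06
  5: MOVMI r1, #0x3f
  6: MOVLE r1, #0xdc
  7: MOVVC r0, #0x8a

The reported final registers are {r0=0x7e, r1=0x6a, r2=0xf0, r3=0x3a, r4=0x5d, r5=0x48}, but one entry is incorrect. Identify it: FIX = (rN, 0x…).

FIX = (r0, 0x8a)

0: ✓ CMP  NZCV=1010
1: · MOVGT
2: · SUBGT
3: · MOVPL
4: ✓ CMP  NZCV=0010
5: · MOVMI
6: · MOVLE
7: ✓ MOVVC  r0←0x8a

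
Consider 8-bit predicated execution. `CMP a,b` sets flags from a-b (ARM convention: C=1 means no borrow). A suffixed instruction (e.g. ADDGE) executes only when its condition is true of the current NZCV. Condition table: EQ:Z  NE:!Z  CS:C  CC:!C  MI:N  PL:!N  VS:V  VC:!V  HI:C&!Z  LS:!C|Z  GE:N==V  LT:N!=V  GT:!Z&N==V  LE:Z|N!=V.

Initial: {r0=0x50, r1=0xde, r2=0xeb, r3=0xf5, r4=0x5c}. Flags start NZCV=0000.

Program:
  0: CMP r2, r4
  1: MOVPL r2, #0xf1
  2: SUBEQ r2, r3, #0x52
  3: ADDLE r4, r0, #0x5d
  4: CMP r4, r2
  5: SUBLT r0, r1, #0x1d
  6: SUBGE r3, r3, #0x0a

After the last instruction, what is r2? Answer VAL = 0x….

VAL = 0xeb

0: ✓ CMP  NZCV=1010
1: · MOVPL
2: · SUBEQ
3: ✓ ADDLE  r4←0xad
4: ✓ CMP  NZCV=1000
5: ✓ SUBLT  r0←0xc1
6: · SUBGE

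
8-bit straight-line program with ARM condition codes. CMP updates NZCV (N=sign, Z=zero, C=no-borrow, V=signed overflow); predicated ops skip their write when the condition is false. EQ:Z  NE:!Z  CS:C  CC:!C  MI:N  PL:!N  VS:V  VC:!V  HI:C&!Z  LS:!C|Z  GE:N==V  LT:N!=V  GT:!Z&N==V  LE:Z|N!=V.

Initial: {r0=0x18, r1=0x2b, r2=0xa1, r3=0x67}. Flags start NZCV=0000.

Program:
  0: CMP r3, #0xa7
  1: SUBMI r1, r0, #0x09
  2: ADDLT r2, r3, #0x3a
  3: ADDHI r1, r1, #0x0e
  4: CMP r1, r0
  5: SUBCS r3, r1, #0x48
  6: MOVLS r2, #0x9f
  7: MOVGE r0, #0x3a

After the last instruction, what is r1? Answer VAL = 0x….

0: ✓ CMP  NZCV=1001
1: ✓ SUBMI  r1←0x0f
2: · ADDLT
3: · ADDHI
4: ✓ CMP  NZCV=1000
5: · SUBCS
6: ✓ MOVLS  r2←0x9f
7: · MOVGE

VAL = 0x0f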